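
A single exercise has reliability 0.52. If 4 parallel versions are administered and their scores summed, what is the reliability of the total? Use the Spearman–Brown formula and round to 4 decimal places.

ρ_k = kρ / (1 + (k−1)ρ) = 4·0.52 / (1 + 3·0.52) = 2.080 / 2.560 = 0.8125.

0.8125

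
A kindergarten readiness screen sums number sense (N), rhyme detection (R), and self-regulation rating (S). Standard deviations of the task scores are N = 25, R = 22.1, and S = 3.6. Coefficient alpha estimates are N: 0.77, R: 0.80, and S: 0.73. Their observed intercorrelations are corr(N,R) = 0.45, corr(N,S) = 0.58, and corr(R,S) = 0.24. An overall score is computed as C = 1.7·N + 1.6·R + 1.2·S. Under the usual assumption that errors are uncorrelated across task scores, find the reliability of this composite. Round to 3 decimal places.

0.858

Var(C) = 1.7²·25² + 1.6²·22.1² + 1.2²·3.6² + 2·[2.72·25·22.1·0.45 + 2.04·25·3.6·0.58 + 1.92·22.1·3.6·0.24] = 3075.24 + 1638.82 = 4714.06.
Under uncorrelated errors the observed covariances equal the true-score covariances, so only the own-variance terms attenuate.
True-score variance = [1.7²·25²·0.77 + 1.6²·22.1²·0.80 + 1.2²·3.6²·0.73] + 1638.82 = 2404.7 + 1638.82 = 4043.52.
Reliability = 4043.52 / 4714.06 = 0.858.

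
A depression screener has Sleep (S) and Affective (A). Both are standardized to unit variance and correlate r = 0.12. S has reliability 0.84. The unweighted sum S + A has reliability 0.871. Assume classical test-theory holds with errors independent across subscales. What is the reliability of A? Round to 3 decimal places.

0.871

Var(S+A) = 2 + 2·0.12 = 2.240.
True-score variance = ρ_S + ρ_A + 2·0.12, so 0.871 = (0.84 + ρ_A + 0.24) / 2.240.
ρ_A = 0.871·2.240 − 0.84 − 0.24 = 0.871.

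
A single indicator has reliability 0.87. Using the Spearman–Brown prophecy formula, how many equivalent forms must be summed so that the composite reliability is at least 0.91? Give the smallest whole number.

k ≥ ρ*(1−ρ₁)/(ρ₁(1−ρ*)) = 0.91·0.13 / (0.87·0.09) = 1.511.
Smallest integer k = 2.

2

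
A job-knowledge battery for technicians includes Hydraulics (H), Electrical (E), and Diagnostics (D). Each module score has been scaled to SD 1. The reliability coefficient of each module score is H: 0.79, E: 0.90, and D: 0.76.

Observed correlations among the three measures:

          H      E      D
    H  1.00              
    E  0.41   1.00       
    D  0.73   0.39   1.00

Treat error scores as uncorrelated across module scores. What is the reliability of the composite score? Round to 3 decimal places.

Var(H+E+D) = 3 + 2·[0.41 + 0.73 + 0.39] = 3 + 3.06 = 6.06.
Under uncorrelated errors the observed covariances equal the true-score covariances, so only the own-variance terms attenuate.
True-score variance = [0.79 + 0.90 + 0.76] + 3.06 = 2.45 + 3.06 = 5.51.
Reliability = 5.51 / 6.06 = 0.909.

0.909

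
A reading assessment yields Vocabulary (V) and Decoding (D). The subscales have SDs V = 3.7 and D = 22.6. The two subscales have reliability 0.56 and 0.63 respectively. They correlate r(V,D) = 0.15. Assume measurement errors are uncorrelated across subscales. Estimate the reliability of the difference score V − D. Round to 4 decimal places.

Var(V−D) = 3.7² + 22.6² − 2·3.7·22.6·0.15 = 524.45 − 25.086 = 499.364.
With uncorrelated errors the cross-covariances are all true-score covariance, so they carry over unchanged; only the diagonal terms shrink to ρᵢσᵢ².
True-score variance = [3.7²·0.56 + 22.6²·0.63] − 25.086 = 329.445 − 25.086 = 304.359.
Reliability = 304.359 / 499.364 = 0.6095.

0.6095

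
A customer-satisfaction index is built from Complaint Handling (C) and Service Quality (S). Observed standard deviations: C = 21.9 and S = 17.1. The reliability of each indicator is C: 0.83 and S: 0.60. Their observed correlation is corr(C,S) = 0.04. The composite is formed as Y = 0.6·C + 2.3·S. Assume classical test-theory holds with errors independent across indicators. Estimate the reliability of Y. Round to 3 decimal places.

0.632

Var(Y) = 0.6²·21.9² + 2.3²·17.1² + 2·[1.38·21.9·17.1·0.04] = 1719.51 + 41.3437 = 1760.85.
Under uncorrelated errors the observed covariances equal the true-score covariances, so only the own-variance terms attenuate.
True-score variance = [0.6²·21.9²·0.83 + 2.3²·17.1²·0.60] + 41.3437 = 1071.42 + 41.3437 = 1112.76.
Reliability = 1112.76 / 1760.85 = 0.632.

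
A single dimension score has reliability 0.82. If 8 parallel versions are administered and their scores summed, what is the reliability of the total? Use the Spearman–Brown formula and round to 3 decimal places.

ρ_k = kρ / (1 + (k−1)ρ) = 8·0.82 / (1 + 7·0.82) = 6.560 / 6.740 = 0.973.

0.973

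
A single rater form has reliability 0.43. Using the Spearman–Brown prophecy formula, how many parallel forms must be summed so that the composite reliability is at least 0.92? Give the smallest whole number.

k ≥ ρ*(1−ρ₁)/(ρ₁(1−ρ*)) = 0.92·0.57 / (0.43·0.08) = 15.244.
Smallest integer k = 16.

16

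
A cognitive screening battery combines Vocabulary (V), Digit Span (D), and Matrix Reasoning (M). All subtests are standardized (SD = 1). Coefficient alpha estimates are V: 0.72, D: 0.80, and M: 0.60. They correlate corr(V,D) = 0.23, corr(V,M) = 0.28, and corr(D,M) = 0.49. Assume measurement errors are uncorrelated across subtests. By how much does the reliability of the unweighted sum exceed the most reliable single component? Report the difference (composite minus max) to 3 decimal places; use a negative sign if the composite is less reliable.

0.024

Var(sum) = 3 + 2 = 5; true-score variance = 2.12 + 2 = 4.12; composite reliability = 0.8240.
Max component reliability = 0.8000.
Difference = 0.8240 − 0.8000 = 0.024.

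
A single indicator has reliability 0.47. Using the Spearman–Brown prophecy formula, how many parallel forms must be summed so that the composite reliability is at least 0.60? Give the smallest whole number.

2

k ≥ ρ*(1−ρ₁)/(ρ₁(1−ρ*)) = 0.60·0.53 / (0.47·0.40) = 1.691.
Smallest integer k = 2.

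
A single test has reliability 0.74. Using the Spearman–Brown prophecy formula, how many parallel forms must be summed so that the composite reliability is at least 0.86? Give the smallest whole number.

k ≥ ρ*(1−ρ₁)/(ρ₁(1−ρ*)) = 0.86·0.26 / (0.74·0.14) = 2.158.
Smallest integer k = 3.

3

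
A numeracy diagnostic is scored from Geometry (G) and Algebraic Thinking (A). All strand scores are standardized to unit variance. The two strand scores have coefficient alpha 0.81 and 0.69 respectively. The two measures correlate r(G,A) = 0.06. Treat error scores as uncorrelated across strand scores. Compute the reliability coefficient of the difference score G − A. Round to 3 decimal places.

0.734

Var(G−A) = 1 + 1 − 2·0.06 = 2 − 0.12 = 1.88.
Because errors are independent across components, Cov(Tᵢ,Tⱼ) = Cov(Xᵢ,Xⱼ); the off-diagonal part of the true-score variance is the same as above.
True-score variance = [0.81 + 0.69] − 0.12 = 1.5 − 0.12 = 1.38.
Reliability = 1.38 / 1.88 = 0.734.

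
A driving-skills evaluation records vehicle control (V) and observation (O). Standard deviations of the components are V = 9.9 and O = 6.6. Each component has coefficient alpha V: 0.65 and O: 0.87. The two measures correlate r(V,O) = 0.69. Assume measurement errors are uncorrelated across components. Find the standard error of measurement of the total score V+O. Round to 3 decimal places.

6.322

Var(total) = 141.57 + 90.1692 = 231.739.
True-score variance = 101.604 + 90.1692 = 191.773, so reliability = 0.8275.
Error variance = 231.739 − 191.773 = 39.9663; SEM = √39.9663 = 6.322.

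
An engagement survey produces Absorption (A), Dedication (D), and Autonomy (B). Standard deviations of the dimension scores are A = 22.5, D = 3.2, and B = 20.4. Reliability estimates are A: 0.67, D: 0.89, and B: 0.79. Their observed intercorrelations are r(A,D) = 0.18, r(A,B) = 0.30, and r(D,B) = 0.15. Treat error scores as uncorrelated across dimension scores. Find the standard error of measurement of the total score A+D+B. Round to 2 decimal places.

15.99

Var(total) = 932.65 + 320.904 = 1253.55.
True-score variance = 677.067 + 320.904 = 997.971, so reliability = 0.7961.
Error variance = 1253.55 − 997.971 = 255.583; SEM = √255.583 = 15.99.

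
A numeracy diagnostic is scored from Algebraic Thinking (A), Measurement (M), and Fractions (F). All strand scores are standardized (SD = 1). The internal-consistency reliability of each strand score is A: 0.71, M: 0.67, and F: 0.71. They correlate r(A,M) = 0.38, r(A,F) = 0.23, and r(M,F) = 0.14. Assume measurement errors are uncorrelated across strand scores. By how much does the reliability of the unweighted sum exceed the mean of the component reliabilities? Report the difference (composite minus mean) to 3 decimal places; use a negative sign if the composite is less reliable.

0.101

Var(sum) = 3 + 1.5 = 4.5; true-score variance = 2.09 + 1.5 = 3.59; composite reliability = 0.7978.
Mean component reliability = 0.6967.
Difference = 0.7978 − 0.6967 = 0.101.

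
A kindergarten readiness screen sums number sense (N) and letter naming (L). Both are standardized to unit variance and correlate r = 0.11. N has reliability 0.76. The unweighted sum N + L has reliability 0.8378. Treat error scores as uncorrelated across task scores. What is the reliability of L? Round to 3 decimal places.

Var(N+L) = 2 + 2·0.11 = 2.220.
True-score variance = ρ_N + ρ_L + 2·0.11, so 0.8378 = (0.76 + ρ_L + 0.22) / 2.220.
ρ_L = 0.8378·2.220 − 0.76 − 0.22 = 0.880.

0.880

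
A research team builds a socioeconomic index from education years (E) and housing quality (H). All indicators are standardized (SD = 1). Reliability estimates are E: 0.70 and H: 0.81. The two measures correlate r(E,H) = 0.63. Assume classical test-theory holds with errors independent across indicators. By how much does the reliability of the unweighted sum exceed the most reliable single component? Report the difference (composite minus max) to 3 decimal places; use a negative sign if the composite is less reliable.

0.040

Var(sum) = 2 + 1.26 = 3.26; true-score variance = 1.51 + 1.26 = 2.77; composite reliability = 0.8497.
Max component reliability = 0.8100.
Difference = 0.8497 − 0.8100 = 0.040.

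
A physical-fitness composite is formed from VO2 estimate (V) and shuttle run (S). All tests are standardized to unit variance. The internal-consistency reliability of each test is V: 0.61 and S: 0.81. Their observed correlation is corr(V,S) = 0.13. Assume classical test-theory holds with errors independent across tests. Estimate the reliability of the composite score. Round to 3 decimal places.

Var(V+S) = 2 + 2·[0.13] = 2 + 0.26 = 2.26.
With uncorrelated errors the cross-covariances are all true-score covariance, so they carry over unchanged; only the diagonal terms shrink to ρᵢσᵢ².
True-score variance = [0.61 + 0.81] + 0.26 = 1.42 + 0.26 = 1.68.
Reliability = 1.68 / 2.26 = 0.743.

0.743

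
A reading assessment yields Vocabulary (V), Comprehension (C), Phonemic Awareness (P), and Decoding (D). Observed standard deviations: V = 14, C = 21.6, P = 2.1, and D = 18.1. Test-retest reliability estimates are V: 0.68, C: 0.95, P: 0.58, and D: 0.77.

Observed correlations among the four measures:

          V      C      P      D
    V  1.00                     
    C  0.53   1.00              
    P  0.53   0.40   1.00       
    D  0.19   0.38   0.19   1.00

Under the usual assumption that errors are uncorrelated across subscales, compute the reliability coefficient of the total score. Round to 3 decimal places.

Var(V+C+P+D) = 14² + 21.6² + 2.1² + 18.1² + 2·[14·21.6·0.53 + 14·2.1·0.53 + 14·18.1·0.19 + 21.6·2.1·0.40 + 21.6·18.1·0.38 + 2.1·18.1·0.19] = 994.58 + 795.861 = 1790.44.
Because errors are independent across components, Cov(Tᵢ,Tⱼ) = Cov(Xᵢ,Xⱼ); the off-diagonal part of the true-score variance is the same as above.
True-score variance = [14²·0.68 + 21.6²·0.95 + 2.1²·0.58 + 18.1²·0.77] + 795.861 = 831.33 + 795.861 = 1627.19.
Reliability = 1627.19 / 1790.44 = 0.909.

0.909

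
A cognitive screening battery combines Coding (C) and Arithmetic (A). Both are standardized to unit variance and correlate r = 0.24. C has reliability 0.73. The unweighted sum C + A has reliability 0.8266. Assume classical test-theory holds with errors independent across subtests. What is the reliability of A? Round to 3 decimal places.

0.840

Var(C+A) = 2 + 2·0.24 = 2.480.
True-score variance = ρ_C + ρ_A + 2·0.24, so 0.8266 = (0.73 + ρ_A + 0.48) / 2.480.
ρ_A = 0.8266·2.480 − 0.73 − 0.48 = 0.840.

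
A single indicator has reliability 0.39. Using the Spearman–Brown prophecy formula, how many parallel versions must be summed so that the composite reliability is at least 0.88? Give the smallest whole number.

k ≥ ρ*(1−ρ₁)/(ρ₁(1−ρ*)) = 0.88·0.61 / (0.39·0.12) = 11.470.
Smallest integer k = 12.

12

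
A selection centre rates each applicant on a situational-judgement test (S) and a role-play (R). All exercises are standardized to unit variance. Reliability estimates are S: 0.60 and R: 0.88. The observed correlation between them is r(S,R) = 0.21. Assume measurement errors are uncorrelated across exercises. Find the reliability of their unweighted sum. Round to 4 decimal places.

Var(S+R) = 2 + 2·[0.21] = 2 + 0.42 = 2.42.
With uncorrelated errors the cross-covariances are all true-score covariance, so they carry over unchanged; only the diagonal terms shrink to ρᵢσᵢ².
True-score variance = [0.60 + 0.88] + 0.42 = 1.48 + 0.42 = 1.9.
Reliability = 1.9 / 2.42 = 0.7851.

0.7851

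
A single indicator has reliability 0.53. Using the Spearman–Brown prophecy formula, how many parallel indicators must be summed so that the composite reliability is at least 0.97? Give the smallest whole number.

k ≥ ρ*(1−ρ₁)/(ρ₁(1−ρ*)) = 0.97·0.47 / (0.53·0.03) = 28.673.
Smallest integer k = 29.

29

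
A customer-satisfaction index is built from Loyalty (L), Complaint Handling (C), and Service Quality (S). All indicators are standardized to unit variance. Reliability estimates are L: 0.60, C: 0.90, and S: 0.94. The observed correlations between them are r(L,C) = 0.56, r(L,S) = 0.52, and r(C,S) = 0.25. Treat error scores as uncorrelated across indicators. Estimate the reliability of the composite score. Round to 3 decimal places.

0.901

Var(L+C+S) = 3 + 2·[0.56 + 0.52 + 0.25] = 3 + 2.66 = 5.66.
Under uncorrelated errors the observed covariances equal the true-score covariances, so only the own-variance terms attenuate.
True-score variance = [0.60 + 0.90 + 0.94] + 2.66 = 2.44 + 2.66 = 5.1.
Reliability = 5.1 / 5.66 = 0.901.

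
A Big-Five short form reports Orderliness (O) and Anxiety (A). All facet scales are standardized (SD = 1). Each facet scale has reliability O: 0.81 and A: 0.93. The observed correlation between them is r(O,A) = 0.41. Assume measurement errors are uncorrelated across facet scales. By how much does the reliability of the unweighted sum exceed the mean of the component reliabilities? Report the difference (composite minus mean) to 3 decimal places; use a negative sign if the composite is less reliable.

0.038

Var(sum) = 2 + 0.82 = 2.82; true-score variance = 1.74 + 0.82 = 2.56; composite reliability = 0.9078.
Mean component reliability = 0.8700.
Difference = 0.9078 − 0.8700 = 0.038.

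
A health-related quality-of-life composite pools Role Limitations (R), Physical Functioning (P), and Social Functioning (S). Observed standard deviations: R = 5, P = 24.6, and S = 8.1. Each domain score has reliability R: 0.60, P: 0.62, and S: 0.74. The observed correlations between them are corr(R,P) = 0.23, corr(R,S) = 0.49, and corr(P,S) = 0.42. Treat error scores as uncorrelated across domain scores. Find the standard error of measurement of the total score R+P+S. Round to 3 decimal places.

Var(total) = 695.77 + 263.648 = 959.418.
True-score variance = 438.751 + 263.648 = 702.399, so reliability = 0.7321.
Error variance = 959.418 − 702.399 = 257.019; SEM = √257.019 = 16.032.

16.032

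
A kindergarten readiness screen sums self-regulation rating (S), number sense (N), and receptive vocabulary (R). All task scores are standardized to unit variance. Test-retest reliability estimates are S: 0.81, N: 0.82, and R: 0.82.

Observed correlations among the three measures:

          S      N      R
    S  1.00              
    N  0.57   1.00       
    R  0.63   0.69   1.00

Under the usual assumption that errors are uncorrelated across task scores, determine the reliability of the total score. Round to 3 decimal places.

0.919

Var(S+N+R) = 3 + 2·[0.57 + 0.63 + 0.69] = 3 + 3.78 = 6.78.
With uncorrelated errors the cross-covariances are all true-score covariance, so they carry over unchanged; only the diagonal terms shrink to ρᵢσᵢ².
True-score variance = [0.81 + 0.82 + 0.82] + 3.78 = 2.45 + 3.78 = 6.23.
Reliability = 6.23 / 6.78 = 0.919.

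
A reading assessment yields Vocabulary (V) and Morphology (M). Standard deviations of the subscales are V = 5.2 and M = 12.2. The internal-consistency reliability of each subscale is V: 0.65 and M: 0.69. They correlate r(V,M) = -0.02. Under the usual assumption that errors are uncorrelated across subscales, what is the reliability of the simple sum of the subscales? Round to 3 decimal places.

Var(V+M) = 5.2² + 12.2² + 2·[5.2·12.2·(-0.02)] = 175.88 − 2.5376 = 173.342.
Under uncorrelated errors the observed covariances equal the true-score covariances, so only the own-variance terms attenuate.
True-score variance = [5.2²·0.65 + 12.2²·0.69] − 2.5376 = 120.276 − 2.5376 = 117.738.
Reliability = 117.738 / 173.342 = 0.679.

0.679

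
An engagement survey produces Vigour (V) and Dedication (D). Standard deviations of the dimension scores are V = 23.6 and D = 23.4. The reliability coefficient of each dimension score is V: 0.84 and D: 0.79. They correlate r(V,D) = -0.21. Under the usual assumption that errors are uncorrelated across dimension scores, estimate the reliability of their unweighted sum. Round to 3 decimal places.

Var(V+D) = 23.6² + 23.4² + 2·[23.6·23.4·(-0.21)] = 1104.52 − 231.941 = 872.579.
With uncorrelated errors the cross-covariances are all true-score covariance, so they carry over unchanged; only the diagonal terms shrink to ρᵢσᵢ².
True-score variance = [23.6²·0.84 + 23.4²·0.79] − 231.941 = 900.419 − 231.941 = 668.478.
Reliability = 668.478 / 872.579 = 0.766.

0.766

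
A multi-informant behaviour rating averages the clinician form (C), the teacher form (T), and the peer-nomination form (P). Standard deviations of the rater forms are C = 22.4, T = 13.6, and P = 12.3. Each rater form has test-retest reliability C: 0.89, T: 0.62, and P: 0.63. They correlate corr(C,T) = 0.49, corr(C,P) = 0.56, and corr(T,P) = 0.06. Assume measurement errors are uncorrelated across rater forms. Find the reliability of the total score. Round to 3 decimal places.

Var(C+T+P) = 22.4² + 13.6² + 12.3² + 2·[22.4·13.6·0.49 + 22.4·12.3·0.56 + 13.6·12.3·0.06] = 838.01 + 627.203 = 1465.21.
With uncorrelated errors the cross-covariances are all true-score covariance, so they carry over unchanged; only the diagonal terms shrink to ρᵢσᵢ².
True-score variance = [22.4²·0.89 + 13.6²·0.62 + 12.3²·0.63] + 627.203 = 656.554 + 627.203 = 1283.76.
Reliability = 1283.76 / 1465.21 = 0.876.

0.876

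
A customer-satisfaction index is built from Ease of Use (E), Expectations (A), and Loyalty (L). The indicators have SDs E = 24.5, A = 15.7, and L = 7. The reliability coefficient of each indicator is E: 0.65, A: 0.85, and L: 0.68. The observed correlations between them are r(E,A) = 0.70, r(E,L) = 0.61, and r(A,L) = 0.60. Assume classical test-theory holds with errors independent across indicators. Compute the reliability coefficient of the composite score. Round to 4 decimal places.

Var(E+A+L) = 24.5² + 15.7² + 7² + 2·[24.5·15.7·0.70 + 24.5·7·0.61 + 15.7·7·0.60] = 895.74 + 879.62 = 1775.36.
Because errors are independent across components, Cov(Tᵢ,Tⱼ) = Cov(Xᵢ,Xⱼ); the off-diagonal part of the true-score variance is the same as above.
True-score variance = [24.5²·0.65 + 15.7²·0.85 + 7²·0.68] + 879.62 = 632.999 + 879.62 = 1512.62.
Reliability = 1512.62 / 1775.36 = 0.8520.

0.8520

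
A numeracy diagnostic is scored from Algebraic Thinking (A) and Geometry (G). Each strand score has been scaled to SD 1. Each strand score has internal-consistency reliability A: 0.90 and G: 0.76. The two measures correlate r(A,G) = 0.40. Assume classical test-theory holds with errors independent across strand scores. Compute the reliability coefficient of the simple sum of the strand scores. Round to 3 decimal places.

Var(A+G) = 2 + 2·[0.40] = 2 + 0.8 = 2.8.
Because errors are independent across components, Cov(Tᵢ,Tⱼ) = Cov(Xᵢ,Xⱼ); the off-diagonal part of the true-score variance is the same as above.
True-score variance = [0.90 + 0.76] + 0.8 = 1.66 + 0.8 = 2.46.
Reliability = 2.46 / 2.8 = 0.879.

0.879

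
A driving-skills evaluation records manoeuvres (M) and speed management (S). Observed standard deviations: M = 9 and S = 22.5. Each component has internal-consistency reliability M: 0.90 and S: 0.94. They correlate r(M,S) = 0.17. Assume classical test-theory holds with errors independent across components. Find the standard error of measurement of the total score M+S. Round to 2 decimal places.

6.20

Var(total) = 587.25 + 68.85 = 656.1.
True-score variance = 548.775 + 68.85 = 617.625, so reliability = 0.9414.
Error variance = 656.1 − 617.625 = 38.475; SEM = √38.475 = 6.20.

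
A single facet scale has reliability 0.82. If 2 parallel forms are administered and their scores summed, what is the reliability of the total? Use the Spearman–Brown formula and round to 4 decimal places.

ρ_k = kρ / (1 + (k−1)ρ) = 2·0.82 / (1 + 1·0.82) = 1.640 / 1.820 = 0.9011.

0.9011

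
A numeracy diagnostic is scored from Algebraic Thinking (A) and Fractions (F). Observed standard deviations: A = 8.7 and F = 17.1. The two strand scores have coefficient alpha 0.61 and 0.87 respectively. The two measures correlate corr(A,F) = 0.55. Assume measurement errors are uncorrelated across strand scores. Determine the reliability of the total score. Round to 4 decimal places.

Var(A+F) = 8.7² + 17.1² + 2·[8.7·17.1·0.55] = 368.1 + 163.647 = 531.747.
With uncorrelated errors the cross-covariances are all true-score covariance, so they carry over unchanged; only the diagonal terms shrink to ρᵢσᵢ².
True-score variance = [8.7²·0.61 + 17.1²·0.87] + 163.647 = 300.568 + 163.647 = 464.215.
Reliability = 464.215 / 531.747 = 0.8730.

0.8730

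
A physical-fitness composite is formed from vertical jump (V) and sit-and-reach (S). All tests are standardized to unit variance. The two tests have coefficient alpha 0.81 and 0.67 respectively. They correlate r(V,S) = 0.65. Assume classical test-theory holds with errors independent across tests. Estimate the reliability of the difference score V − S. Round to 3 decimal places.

0.257

Var(V−S) = 1 + 1 − 2·0.65 = 2 − 1.3 = 0.7.
Under uncorrelated errors the observed covariances equal the true-score covariances, so only the own-variance terms attenuate.
True-score variance = [0.81 + 0.67] − 1.3 = 1.48 − 1.3 = 0.18.
Reliability = 0.18 / 0.7 = 0.257.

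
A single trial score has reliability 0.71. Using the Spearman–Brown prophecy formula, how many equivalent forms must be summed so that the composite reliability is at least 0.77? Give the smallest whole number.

2

k ≥ ρ*(1−ρ₁)/(ρ₁(1−ρ*)) = 0.77·0.29 / (0.71·0.23) = 1.367.
Smallest integer k = 2.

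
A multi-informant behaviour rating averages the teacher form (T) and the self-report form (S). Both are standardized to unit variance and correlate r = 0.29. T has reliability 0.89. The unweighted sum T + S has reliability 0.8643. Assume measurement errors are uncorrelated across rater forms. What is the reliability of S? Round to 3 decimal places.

Var(T+S) = 2 + 2·0.29 = 2.580.
True-score variance = ρ_T + ρ_S + 2·0.29, so 0.8643 = (0.89 + ρ_S + 0.58) / 2.580.
ρ_S = 0.8643·2.580 − 0.89 − 0.58 = 0.760.

0.760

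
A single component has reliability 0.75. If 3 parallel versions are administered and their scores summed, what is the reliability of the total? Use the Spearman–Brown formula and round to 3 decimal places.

0.900

ρ_k = kρ / (1 + (k−1)ρ) = 3·0.75 / (1 + 2·0.75) = 2.250 / 2.500 = 0.900.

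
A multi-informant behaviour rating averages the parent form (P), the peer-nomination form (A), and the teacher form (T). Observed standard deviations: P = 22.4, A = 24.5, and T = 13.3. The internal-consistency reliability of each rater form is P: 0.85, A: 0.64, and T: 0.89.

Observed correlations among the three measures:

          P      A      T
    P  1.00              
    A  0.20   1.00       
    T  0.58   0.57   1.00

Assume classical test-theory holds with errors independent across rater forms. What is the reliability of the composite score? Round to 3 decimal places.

Var(P+A+T) = 22.4² + 24.5² + 13.3² + 2·[22.4·24.5·0.20 + 22.4·13.3·0.58 + 24.5·13.3·0.57] = 1278.9 + 936.576 = 2215.48.
Because errors are independent across components, Cov(Tᵢ,Tⱼ) = Cov(Xᵢ,Xⱼ); the off-diagonal part of the true-score variance is the same as above.
True-score variance = [22.4²·0.85 + 24.5²·0.64 + 13.3²·0.89] + 936.576 = 968.088 + 936.576 = 1904.66.
Reliability = 1904.66 / 2215.48 = 0.860.

0.860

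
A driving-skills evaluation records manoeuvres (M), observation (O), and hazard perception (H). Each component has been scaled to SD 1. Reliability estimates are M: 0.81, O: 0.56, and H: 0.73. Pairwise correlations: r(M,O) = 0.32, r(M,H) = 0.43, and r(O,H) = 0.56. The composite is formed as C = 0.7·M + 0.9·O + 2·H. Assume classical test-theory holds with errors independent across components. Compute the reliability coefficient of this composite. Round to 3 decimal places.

0.829

Var(C) = 0.7² + 0.9² + 2² + 2·[0.63·0.32 + 1.4·0.43 + 1.8·0.56] = 5.3 + 3.6232 = 8.9232.
Under uncorrelated errors the observed covariances equal the true-score covariances, so only the own-variance terms attenuate.
True-score variance = [0.7²·0.81 + 0.9²·0.56 + 2²·0.73] + 3.6232 = 3.7705 + 3.6232 = 7.3937.
Reliability = 7.3937 / 8.9232 = 0.829.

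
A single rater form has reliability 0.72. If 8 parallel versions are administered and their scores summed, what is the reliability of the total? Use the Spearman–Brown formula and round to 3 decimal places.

ρ_k = kρ / (1 + (k−1)ρ) = 8·0.72 / (1 + 7·0.72) = 5.760 / 6.040 = 0.954.

0.954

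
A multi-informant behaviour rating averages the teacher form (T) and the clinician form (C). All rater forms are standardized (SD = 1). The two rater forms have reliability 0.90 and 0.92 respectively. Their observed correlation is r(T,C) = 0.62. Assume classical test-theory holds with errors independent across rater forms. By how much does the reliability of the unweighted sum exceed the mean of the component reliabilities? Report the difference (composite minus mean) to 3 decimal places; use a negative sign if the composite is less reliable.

0.034

Var(sum) = 2 + 1.24 = 3.24; true-score variance = 1.82 + 1.24 = 3.06; composite reliability = 0.9444.
Mean component reliability = 0.9100.
Difference = 0.9444 − 0.9100 = 0.034.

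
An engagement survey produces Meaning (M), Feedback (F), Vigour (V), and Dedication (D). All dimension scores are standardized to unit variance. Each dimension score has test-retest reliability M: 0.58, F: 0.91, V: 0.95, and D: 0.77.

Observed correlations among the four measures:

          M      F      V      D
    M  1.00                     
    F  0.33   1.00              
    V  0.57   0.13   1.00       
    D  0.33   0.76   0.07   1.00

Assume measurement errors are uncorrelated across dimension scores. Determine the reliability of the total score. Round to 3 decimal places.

0.906

Var(M+F+V+D) = 4 + 2·[0.33 + 0.57 + 0.33 + 0.13 + 0.76 + 0.07] = 4 + 4.38 = 8.38.
Under uncorrelated errors the observed covariances equal the true-score covariances, so only the own-variance terms attenuate.
True-score variance = [0.58 + 0.91 + 0.95 + 0.77] + 4.38 = 3.21 + 4.38 = 7.59.
Reliability = 7.59 / 8.38 = 0.906.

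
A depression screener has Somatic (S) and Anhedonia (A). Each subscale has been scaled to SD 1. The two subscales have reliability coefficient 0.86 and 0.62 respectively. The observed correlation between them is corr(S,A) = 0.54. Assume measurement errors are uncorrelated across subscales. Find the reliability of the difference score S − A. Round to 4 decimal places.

0.4348

Var(S−A) = 1 + 1 − 2·0.54 = 2 − 1.08 = 0.92.
With uncorrelated errors the cross-covariances are all true-score covariance, so they carry over unchanged; only the diagonal terms shrink to ρᵢσᵢ².
True-score variance = [0.86 + 0.62] − 1.08 = 1.48 − 1.08 = 0.4.
Reliability = 0.4 / 0.92 = 0.4348.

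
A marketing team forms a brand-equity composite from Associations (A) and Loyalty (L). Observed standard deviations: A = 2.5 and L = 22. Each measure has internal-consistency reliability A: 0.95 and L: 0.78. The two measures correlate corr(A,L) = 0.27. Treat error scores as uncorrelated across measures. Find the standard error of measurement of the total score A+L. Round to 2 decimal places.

10.33

Var(total) = 490.25 + 29.7 = 519.95.
True-score variance = 383.458 + 29.7 = 413.158, so reliability = 0.7946.
Error variance = 519.95 − 413.158 = 106.793; SEM = √106.793 = 10.33.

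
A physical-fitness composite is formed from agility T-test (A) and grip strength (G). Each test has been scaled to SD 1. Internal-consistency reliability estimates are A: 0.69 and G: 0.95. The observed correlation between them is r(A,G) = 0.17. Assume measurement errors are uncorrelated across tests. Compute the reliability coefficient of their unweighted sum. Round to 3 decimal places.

Var(A+G) = 2 + 2·[0.17] = 2 + 0.34 = 2.34.
Under uncorrelated errors the observed covariances equal the true-score covariances, so only the own-variance terms attenuate.
True-score variance = [0.69 + 0.95] + 0.34 = 1.64 + 0.34 = 1.98.
Reliability = 1.98 / 2.34 = 0.846.

0.846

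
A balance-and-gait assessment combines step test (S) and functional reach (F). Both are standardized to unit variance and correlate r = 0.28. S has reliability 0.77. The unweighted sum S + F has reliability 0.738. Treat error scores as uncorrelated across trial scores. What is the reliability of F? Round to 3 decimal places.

Var(S+F) = 2 + 2·0.28 = 2.560.
True-score variance = ρ_S + ρ_F + 2·0.28, so 0.738 = (0.77 + ρ_F + 0.56) / 2.560.
ρ_F = 0.738·2.560 − 0.77 − 0.56 = 0.559.

0.559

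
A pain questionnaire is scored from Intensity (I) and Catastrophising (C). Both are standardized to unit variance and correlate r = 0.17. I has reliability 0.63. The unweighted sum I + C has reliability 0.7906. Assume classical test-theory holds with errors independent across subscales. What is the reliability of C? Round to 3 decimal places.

Var(I+C) = 2 + 2·0.17 = 2.340.
True-score variance = ρ_I + ρ_C + 2·0.17, so 0.7906 = (0.63 + ρ_C + 0.34) / 2.340.
ρ_C = 0.7906·2.340 − 0.63 − 0.34 = 0.880.

0.880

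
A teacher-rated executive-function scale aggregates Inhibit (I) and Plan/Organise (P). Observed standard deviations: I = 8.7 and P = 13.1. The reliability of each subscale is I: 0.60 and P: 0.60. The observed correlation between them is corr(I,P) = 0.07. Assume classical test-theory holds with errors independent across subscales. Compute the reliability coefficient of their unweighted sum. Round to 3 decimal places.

0.624

Var(I+P) = 8.7² + 13.1² + 2·[8.7·13.1·0.07] = 247.3 + 15.9558 = 263.256.
With uncorrelated errors the cross-covariances are all true-score covariance, so they carry over unchanged; only the diagonal terms shrink to ρᵢσᵢ².
True-score variance = [8.7²·0.60 + 13.1²·0.60] + 15.9558 = 148.38 + 15.9558 = 164.336.
Reliability = 164.336 / 263.256 = 0.624.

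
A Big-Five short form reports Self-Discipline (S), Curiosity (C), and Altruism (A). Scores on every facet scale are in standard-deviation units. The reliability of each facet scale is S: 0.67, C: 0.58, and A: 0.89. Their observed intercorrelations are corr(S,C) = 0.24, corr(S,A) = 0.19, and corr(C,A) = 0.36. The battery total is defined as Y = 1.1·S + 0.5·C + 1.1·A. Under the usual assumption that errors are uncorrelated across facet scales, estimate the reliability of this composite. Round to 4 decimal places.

Var(Y) = 1.1² + 0.5² + 1.1² + 2·[0.55·0.24 + 1.21·0.19 + 0.55·0.36] = 2.67 + 1.1198 = 3.7898.
Under uncorrelated errors the observed covariances equal the true-score covariances, so only the own-variance terms attenuate.
True-score variance = [1.1²·0.67 + 0.5²·0.58 + 1.1²·0.89] + 1.1198 = 2.0326 + 1.1198 = 3.1524.
Reliability = 3.1524 / 3.7898 = 0.8318.

0.8318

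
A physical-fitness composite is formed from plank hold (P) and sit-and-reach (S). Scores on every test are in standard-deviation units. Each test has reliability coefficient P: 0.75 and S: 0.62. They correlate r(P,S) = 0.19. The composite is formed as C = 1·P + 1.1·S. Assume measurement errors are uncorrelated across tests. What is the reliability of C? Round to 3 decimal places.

Var(C) = 1 + 1.1² + 2·[1.1·0.19] = 2.21 + 0.418 = 2.628.
With uncorrelated errors the cross-covariances are all true-score covariance, so they carry over unchanged; only the diagonal terms shrink to ρᵢσᵢ².
True-score variance = [0.75 + 1.1²·0.62] + 0.418 = 1.5002 + 0.418 = 1.9182.
Reliability = 1.9182 / 2.628 = 0.730.

0.730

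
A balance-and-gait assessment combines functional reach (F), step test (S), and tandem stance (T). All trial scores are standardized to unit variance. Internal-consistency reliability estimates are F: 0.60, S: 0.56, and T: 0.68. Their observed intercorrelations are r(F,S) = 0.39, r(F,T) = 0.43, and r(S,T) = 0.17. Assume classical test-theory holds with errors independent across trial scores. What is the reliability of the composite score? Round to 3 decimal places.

0.767

Var(F+S+T) = 3 + 2·[0.39 + 0.43 + 0.17] = 3 + 1.98 = 4.98.
Under uncorrelated errors the observed covariances equal the true-score covariances, so only the own-variance terms attenuate.
True-score variance = [0.60 + 0.56 + 0.68] + 1.98 = 1.84 + 1.98 = 3.82.
Reliability = 3.82 / 4.98 = 0.767.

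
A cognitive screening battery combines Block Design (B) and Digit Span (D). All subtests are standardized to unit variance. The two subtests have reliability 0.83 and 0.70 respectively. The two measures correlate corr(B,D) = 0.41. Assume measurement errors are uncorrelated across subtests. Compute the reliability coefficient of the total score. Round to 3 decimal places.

Var(B+D) = 2 + 2·[0.41] = 2 + 0.82 = 2.82.
Because errors are independent across components, Cov(Tᵢ,Tⱼ) = Cov(Xᵢ,Xⱼ); the off-diagonal part of the true-score variance is the same as above.
True-score variance = [0.83 + 0.70] + 0.82 = 1.53 + 0.82 = 2.35.
Reliability = 2.35 / 2.82 = 0.833.

0.833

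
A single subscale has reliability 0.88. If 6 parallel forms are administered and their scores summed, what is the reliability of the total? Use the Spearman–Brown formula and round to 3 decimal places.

ρ_k = kρ / (1 + (k−1)ρ) = 6·0.88 / (1 + 5·0.88) = 5.280 / 5.400 = 0.978.

0.978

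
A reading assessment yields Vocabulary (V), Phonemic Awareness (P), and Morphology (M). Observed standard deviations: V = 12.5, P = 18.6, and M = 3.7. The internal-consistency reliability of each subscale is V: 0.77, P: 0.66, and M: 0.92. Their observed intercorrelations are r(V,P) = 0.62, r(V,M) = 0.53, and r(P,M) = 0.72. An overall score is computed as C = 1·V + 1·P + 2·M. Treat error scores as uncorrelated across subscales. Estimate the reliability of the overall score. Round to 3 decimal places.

Var(C) = 12.5² + 18.6² + 2²·3.7² + 2·[12.5·18.6·0.62 + 2·12.5·3.7·0.53 + 2·18.6·3.7·0.72] = 556.97 + 584.552 = 1141.52.
With uncorrelated errors the cross-covariances are all true-score covariance, so they carry over unchanged; only the diagonal terms shrink to ρᵢσᵢ².
True-score variance = [12.5²·0.77 + 18.6²·0.66 + 2²·3.7²·0.92] + 584.552 = 399.025 + 584.552 = 983.577.
Reliability = 983.577 / 1141.52 = 0.862.

0.862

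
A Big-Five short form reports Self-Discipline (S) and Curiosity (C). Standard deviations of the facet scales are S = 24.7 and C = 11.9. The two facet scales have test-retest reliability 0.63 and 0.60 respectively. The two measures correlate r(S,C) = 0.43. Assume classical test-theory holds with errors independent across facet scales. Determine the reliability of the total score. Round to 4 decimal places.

Var(S+C) = 24.7² + 11.9² + 2·[24.7·11.9·0.43] = 751.7 + 252.78 = 1004.48.
Because errors are independent across components, Cov(Tᵢ,Tⱼ) = Cov(Xᵢ,Xⱼ); the off-diagonal part of the true-score variance is the same as above.
True-score variance = [24.7²·0.63 + 11.9²·0.60] + 252.78 = 469.323 + 252.78 = 722.102.
Reliability = 722.102 / 1004.48 = 0.7189.

0.7189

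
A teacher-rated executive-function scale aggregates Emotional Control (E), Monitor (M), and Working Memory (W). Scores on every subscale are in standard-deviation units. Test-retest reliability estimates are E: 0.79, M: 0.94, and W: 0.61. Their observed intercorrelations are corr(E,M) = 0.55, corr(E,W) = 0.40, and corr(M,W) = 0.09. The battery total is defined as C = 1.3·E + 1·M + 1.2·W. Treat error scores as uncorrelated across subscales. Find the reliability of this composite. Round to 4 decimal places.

Var(C) = 1.3² + 1 + 1.2² + 2·[1.3·0.55 + 1.56·0.40 + 1.2·0.09] = 4.13 + 2.894 = 7.024.
Because errors are independent across components, Cov(Tᵢ,Tⱼ) = Cov(Xᵢ,Xⱼ); the off-diagonal part of the true-score variance is the same as above.
True-score variance = [1.3²·0.79 + 0.94 + 1.2²·0.61] + 2.894 = 3.1535 + 2.894 = 6.0475.
Reliability = 6.0475 / 7.024 = 0.8610.

0.8610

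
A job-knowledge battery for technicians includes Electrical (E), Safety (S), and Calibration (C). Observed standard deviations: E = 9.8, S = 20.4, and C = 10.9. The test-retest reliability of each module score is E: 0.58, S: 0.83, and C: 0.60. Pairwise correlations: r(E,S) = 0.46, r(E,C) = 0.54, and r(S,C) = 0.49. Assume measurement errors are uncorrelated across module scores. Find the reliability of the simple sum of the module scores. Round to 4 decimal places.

0.8619

Var(E+S+C) = 9.8² + 20.4² + 10.9² + 2·[9.8·20.4·0.46 + 9.8·10.9·0.54 + 20.4·10.9·0.49] = 631.01 + 517.205 = 1148.21.
Under uncorrelated errors the observed covariances equal the true-score covariances, so only the own-variance terms attenuate.
True-score variance = [9.8²·0.58 + 20.4²·0.83 + 10.9²·0.60] + 517.205 = 472.402 + 517.205 = 989.607.
Reliability = 989.607 / 1148.21 = 0.8619.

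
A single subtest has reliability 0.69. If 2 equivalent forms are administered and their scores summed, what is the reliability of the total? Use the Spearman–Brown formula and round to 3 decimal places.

ρ_k = kρ / (1 + (k−1)ρ) = 2·0.69 / (1 + 1·0.69) = 1.380 / 1.690 = 0.817.

0.817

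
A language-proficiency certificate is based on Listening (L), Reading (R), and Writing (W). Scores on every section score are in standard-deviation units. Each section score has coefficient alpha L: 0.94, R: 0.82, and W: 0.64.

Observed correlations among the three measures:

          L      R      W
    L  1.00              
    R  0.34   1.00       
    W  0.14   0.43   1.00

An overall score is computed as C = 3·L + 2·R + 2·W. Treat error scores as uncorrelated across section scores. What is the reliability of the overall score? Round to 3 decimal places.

Var(C) = 3² + 2² + 2² + 2·[6·0.34 + 6·0.14 + 4·0.43] = 17 + 9.2 = 26.2.
Because errors are independent across components, Cov(Tᵢ,Tⱼ) = Cov(Xᵢ,Xⱼ); the off-diagonal part of the true-score variance is the same as above.
True-score variance = [3²·0.94 + 2²·0.82 + 2²·0.64] + 9.2 = 14.3 + 9.2 = 23.5.
Reliability = 23.5 / 26.2 = 0.897.

0.897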